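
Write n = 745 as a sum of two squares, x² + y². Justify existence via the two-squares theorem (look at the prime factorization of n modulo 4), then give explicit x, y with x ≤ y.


Step 1: Factor n = 745 = 5 · 149.
Step 2: Check the mod-4 condition on each prime factor: 5 ≡ 1 (mod 4), exponent 1; 149 ≡ 1 (mod 4), exponent 1.
All primes ≡ 3 (mod 4) appear to even exponent (or don't appear), so by the two-squares theorem n IS expressible as a sum of two squares.
Step 3: Build a representation. Here n = 5 · 149 is a product of primes ≡ 1 (mod 4). Each prime p ≡ 1 (mod 4) is itself a sum of two squares; find a² by testing p − a² for a perfect square:
  5: 5 − 1² = 4 = 2² ⇒ 5 = 1² + 2².
  149: 149 − 1² = 148, 149 − 2² = 145, 149 − 3² = 140, 149 − 4² = 133, 149 − 5² = 124, 149 − 6² = 113, 149 − 7² = 100 = 10² ⇒ 149 = 7² + 10².
  Combine using the Brahmagupta–Fibonacci identity (a² + b²)(c² + d²) = (ac − bd)² + (ad + bc)² = (ac + bd)² + (ad − bc)²:
  5 · 149 = 745: from (1² + 2²)(7² + 10²), take (1·7 − 2·10, 1·10 + 2·7) = (7 − 20, 10 + 14) = (-13, 24); dropping signs (only squares matter) gives (13, 24); check 13² + 24² = 169 + 576 = 745 ✓.
Step 4: Order so x ≤ y and verify: 13² + 24² = 169 + 576 = 745 = n. ✓

n = 745 = 13² + 24² (one valid representation with x ≤ y).


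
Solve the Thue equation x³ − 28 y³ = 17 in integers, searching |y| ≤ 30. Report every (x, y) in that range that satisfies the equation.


The equation is x³ - 28y³ = 17. For fixed y, x³ = 28·y³ + 17, so a solution requires the RHS to be a perfect cube.
Strategy: iterate y from -30 to 30, compute RHS = 28·y³ + 17, and check whether it is a (positive or negative) perfect cube.
Check small values of y:
  y = 0: RHS = 17 is not a perfect cube.
  y = 1: RHS = 45 is not a perfect cube.
  y = -1: RHS = -11 is not a perfect cube.
  y = 2: RHS = 241 is not a perfect cube.
  y = -2: RHS = -207 is not a perfect cube.
  y = 3: RHS = 773 is not a perfect cube.
  y = -3: RHS = -739 is not a perfect cube.
Continuing the search up to |y| = 30 finds no solutions either.
No (x, y) in the scanned range satisfies the equation.

No integer solutions with |y| ≤ 30.


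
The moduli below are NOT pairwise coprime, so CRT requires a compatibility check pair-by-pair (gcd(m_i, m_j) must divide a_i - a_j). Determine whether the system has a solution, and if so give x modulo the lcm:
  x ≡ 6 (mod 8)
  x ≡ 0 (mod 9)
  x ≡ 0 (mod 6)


Moduli 8, 9, 6 are not pairwise coprime, so CRT works modulo lcm(m_i) when all pairwise compatibility conditions hold.
Pairwise compatibility: gcd(m_i, m_j) must divide a_i - a_j for every pair.
Merge one congruence at a time:
  Start: x ≡ 6 (mod 8).
  Combine with x ≡ 0 (mod 9): gcd(8, 9) = 1; 0 - 6 = -6, which IS divisible by 1, so compatible.
    Write x = 6 + 8·t and substitute into x ≡ 0 (mod 9): 8·t ≡ 0 − 6 = -6 (mod 9).
    Reduce coefficients mod 9: 8·t ≡ 3 (mod 9).
    The inverse of 8 mod 9 is 8 (since 8·8 = 64 = 7·9 + 1), so t ≡ 8·3 = 24 ≡ 6 (mod 9).
    Then x = 6 + 8·6 = 54, valid modulo lcm(8, 9) = 72: x ≡ 54 (mod 72).
  Combine with x ≡ 0 (mod 6): gcd(72, 6) = 6; 0 - 54 = -54, which IS divisible by 6, so compatible.
    Write x = 54 + 72·t and substitute into x ≡ 0 (mod 6): 72·t ≡ 0 − 54 = -54 (mod 6).
    Divide the congruence (and modulus) by g = 6: 12·t ≡ -9 (mod 1).
    Modulo 1 every t works; take t = 0.
    Then x = 54 + 72·0 = 54, valid modulo lcm(72, 6) = 72: x ≡ 54 (mod 72).
Verify: 54 mod 8 = 6, 54 mod 9 = 0, 54 mod 6 = 0.

x ≡ 54 (mod 72).


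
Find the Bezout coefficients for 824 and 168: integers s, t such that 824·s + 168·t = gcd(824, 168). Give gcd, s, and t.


Euclidean algorithm on (824, 168) — divide until remainder is 0:
  824 = 4 · 168 + 152
  168 = 1 · 152 + 16
  152 = 9 · 16 + 8
  16 = 2 · 8 + 0
gcd(824, 168) = 8.
Track Bezout coefficients alongside the remainders: start with r₀ = 824 = a·1 + b·0 (s = 1, t = 0) and r₁ = 168 = a·0 + b·1 (s = 0, t = 1); each new remainder r_{k+1} = r_{k-1} − q_k·r_k inherits s_{k+1} = s_{k-1} − q_k·s_k, t_{k+1} = t_{k-1} − q_k·t_k, so r_k = a·s_k + b·t_k at every step:
  q = 4: r = 152, s = 1 − 4·0 = 1, t = 0 − 4·1 = -4  (check: 824·1 + 168·(-4) = 152)
  q = 1: r = 16, s = 0 − 1·1 = -1, t = 1 − 1·(-4) = 5  (check: 824·(-1) + 168·5 = 16)
  q = 9: r = 8, s = 1 − 9·(-1) = 10, t = -4 − 9·5 = -49  (check: 824·10 + 168·(-49) = 8)
The row with r = 8 (the gcd) gives the Bezout coefficients s = 10, t = -49.
Result: 824 · (10) + 168 · (-49) = 8.

gcd(824, 168) = 8; s = 10, t = -49 (check: 824·10 + 168·(-49) = 8).


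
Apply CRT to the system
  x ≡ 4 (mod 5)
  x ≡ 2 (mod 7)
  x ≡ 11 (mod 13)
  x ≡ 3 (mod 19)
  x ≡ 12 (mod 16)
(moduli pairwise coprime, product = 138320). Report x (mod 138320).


Product of moduli M = 5 · 7 · 13 · 19 · 16 = 138320.
Merge one congruence at a time:
  Start: x ≡ 4 (mod 5).
  Combine with x ≡ 2 (mod 7); new modulus lcm = 35.
    Write x = 4 + 5·t and substitute into x ≡ 2 (mod 7): 5·t ≡ 2 − 4 = -2 (mod 7).
    Reduce coefficients mod 7: 5·t ≡ 5 (mod 7).
    The inverse of 5 mod 7 is 3 (since 5·3 = 15 = 2·7 + 1), so t ≡ 3·5 = 15 ≡ 1 (mod 7).
    Then x = 4 + 5·1 = 9, valid modulo lcm(5, 7) = 35: x ≡ 9 (mod 35).
  Combine with x ≡ 11 (mod 13); new modulus lcm = 455.
    Write x = 9 + 35·t and substitute into x ≡ 11 (mod 13): 35·t ≡ 11 − 9 = 2 (mod 13).
    Reduce coefficients mod 13: 9·t ≡ 2 (mod 13).
    The inverse of 9 mod 13 is 3 (since 9·3 = 27 = 2·13 + 1), so t ≡ 3·2 = 6 ≡ 6 (mod 13).
    Then x = 9 + 35·6 = 219, valid modulo lcm(35, 13) = 455: x ≡ 219 (mod 455).
  Combine with x ≡ 3 (mod 19); new modulus lcm = 8645.
    Write x = 219 + 455·t and substitute into x ≡ 3 (mod 19): 455·t ≡ 3 − 219 = -216 (mod 19).
    Reduce coefficients mod 19: 18·t ≡ 12 (mod 19).
    The inverse of 18 mod 19 is 18 (since 18·18 = 324 = 17·19 + 1), so t ≡ 18·12 = 216 ≡ 7 (mod 19).
    Then x = 219 + 455·7 = 3404, valid modulo lcm(455, 19) = 8645: x ≡ 3404 (mod 8645).
  Combine with x ≡ 12 (mod 16); new modulus lcm = 138320.
    Write x = 3404 + 8645·t and substitute into x ≡ 12 (mod 16): 8645·t ≡ 12 − 3404 = -3392 (mod 16).
    Reduce coefficients mod 16: 5·t ≡ 0 (mod 16).
    The inverse of 5 mod 16 is 13 (since 5·13 = 65 = 4·16 + 1), so t ≡ 13·0 = 0 ≡ 0 (mod 16).
    Then x = 3404 + 8645·0 = 3404, valid modulo lcm(8645, 16) = 138320: x ≡ 3404 (mod 138320).
Verify against each original: 3404 mod 5 = 4, 3404 mod 7 = 2, 3404 mod 13 = 11, 3404 mod 19 = 3, 3404 mod 16 = 12.

x ≡ 3404 (mod 138320).


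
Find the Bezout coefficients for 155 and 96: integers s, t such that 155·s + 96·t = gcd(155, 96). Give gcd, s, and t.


Euclidean algorithm on (155, 96) — divide until remainder is 0:
  155 = 1 · 96 + 59
  96 = 1 · 59 + 37
  59 = 1 · 37 + 22
  37 = 1 · 22 + 15
  22 = 1 · 15 + 7
  15 = 2 · 7 + 1
  7 = 7 · 1 + 0
gcd(155, 96) = 1.
Track Bezout coefficients alongside the remainders: start with r₀ = 155 = a·1 + b·0 (s = 1, t = 0) and r₁ = 96 = a·0 + b·1 (s = 0, t = 1); each new remainder r_{k+1} = r_{k-1} − q_k·r_k inherits s_{k+1} = s_{k-1} − q_k·s_k, t_{k+1} = t_{k-1} − q_k·t_k, so r_k = a·s_k + b·t_k at every step:
  q = 1: r = 59, s = 1 − 1·0 = 1, t = 0 − 1·1 = -1  (check: 155·1 + 96·(-1) = 59)
  q = 1: r = 37, s = 0 − 1·1 = -1, t = 1 − 1·(-1) = 2  (check: 155·(-1) + 96·2 = 37)
  q = 1: r = 22, s = 1 − 1·(-1) = 2, t = -1 − 1·2 = -3  (check: 155·2 + 96·(-3) = 22)
  q = 1: r = 15, s = -1 − 1·2 = -3, t = 2 − 1·(-3) = 5  (check: 155·(-3) + 96·5 = 15)
  q = 1: r = 7, s = 2 − 1·(-3) = 5, t = -3 − 1·5 = -8  (check: 155·5 + 96·(-8) = 7)
  q = 2: r = 1, s = -3 − 2·5 = -13, t = 5 − 2·(-8) = 21  (check: 155·(-13) + 96·21 = 1)
The row with r = 1 (the gcd) gives the Bezout coefficients s = -13, t = 21.
Result: 155 · (-13) + 96 · (21) = 1.

gcd(155, 96) = 1; s = -13, t = 21 (check: 155·(-13) + 96·21 = 1).


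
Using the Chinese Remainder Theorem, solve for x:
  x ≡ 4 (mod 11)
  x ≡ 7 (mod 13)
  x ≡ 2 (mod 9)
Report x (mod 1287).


Moduli 11, 13, 9 are pairwise coprime; by CRT there is a unique solution modulo M = 11 · 13 · 9 = 1287.
Solve pairwise, accumulating the modulus:
  Start with x ≡ 4 (mod 11).
  Combine with x ≡ 7 (mod 13): since gcd(11, 13) = 1, we get a unique residue mod 143.
    Write x = 4 + 11·t and substitute into x ≡ 7 (mod 13): 11·t ≡ 7 − 4 = 3 (mod 13).
    The inverse of 11 mod 13 is 6 (since 11·6 = 66 = 5·13 + 1), so t ≡ 6·3 = 18 ≡ 5 (mod 13).
    Then x = 4 + 11·5 = 59, valid modulo lcm(11, 13) = 143: x ≡ 59 (mod 143).
  Combine with x ≡ 2 (mod 9): since gcd(143, 9) = 1, we get a unique residue mod 1287.
    Write x = 59 + 143·t and substitute into x ≡ 2 (mod 9): 143·t ≡ 2 − 59 = -57 (mod 9).
    Reduce coefficients mod 9: 8·t ≡ 6 (mod 9).
    The inverse of 8 mod 9 is 8 (since 8·8 = 64 = 7·9 + 1), so t ≡ 8·6 = 48 ≡ 3 (mod 9).
    Then x = 59 + 143·3 = 488, valid modulo lcm(143, 9) = 1287: x ≡ 488 (mod 1287).
Verify: 488 mod 11 = 4 ✓, 488 mod 13 = 7 ✓, 488 mod 9 = 2 ✓.

x ≡ 488 (mod 1287).


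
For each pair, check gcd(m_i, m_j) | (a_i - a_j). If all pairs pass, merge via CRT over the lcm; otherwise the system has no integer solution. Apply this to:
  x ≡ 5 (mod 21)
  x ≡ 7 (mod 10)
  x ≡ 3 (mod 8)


Moduli 21, 10, 8 are not pairwise coprime, so CRT works modulo lcm(m_i) when all pairwise compatibility conditions hold.
Pairwise compatibility: gcd(m_i, m_j) must divide a_i - a_j for every pair.
Merge one congruence at a time:
  Start: x ≡ 5 (mod 21).
  Combine with x ≡ 7 (mod 10): gcd(21, 10) = 1; 7 - 5 = 2, which IS divisible by 1, so compatible.
    Write x = 5 + 21·t and substitute into x ≡ 7 (mod 10): 21·t ≡ 7 − 5 = 2 (mod 10).
    Reduce coefficients mod 10: 1·t ≡ 2 (mod 10).
    So t ≡ 2 (mod 10).
    Then x = 5 + 21·2 = 47, valid modulo lcm(21, 10) = 210: x ≡ 47 (mod 210).
  Combine with x ≡ 3 (mod 8): gcd(210, 8) = 2; 3 - 47 = -44, which IS divisible by 2, so compatible.
    Write x = 47 + 210·t and substitute into x ≡ 3 (mod 8): 210·t ≡ 3 − 47 = -44 (mod 8).
    Divide the congruence (and modulus) by g = 2: 105·t ≡ -22 (mod 4).
    Reduce coefficients mod 4: 1·t ≡ 2 (mod 4).
    So t ≡ 2 (mod 4).
    Then x = 47 + 210·2 = 467, valid modulo lcm(210, 8) = 840: x ≡ 467 (mod 840).
Verify: 467 mod 21 = 5, 467 mod 10 = 7, 467 mod 8 = 3.

x ≡ 467 (mod 840).


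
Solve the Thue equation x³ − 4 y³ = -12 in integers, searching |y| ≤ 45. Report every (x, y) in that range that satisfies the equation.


The equation is x³ - 4y³ = -12. For fixed y, x³ = 4·y³ − 12, so a solution requires the RHS to be a perfect cube.
Strategy: iterate y from -45 to 45, compute RHS = 4·y³ − 12, and check whether it is a (positive or negative) perfect cube.
Check small values of y:
  y = 0: RHS = -12 is not a perfect cube.
  y = 1: RHS = -8 = (-2)³ ⇒ x = -2 works.
  y = -1: RHS = -16 is not a perfect cube.
  y = 2: RHS = 20 is not a perfect cube.
  y = -2: RHS = -44 is not a perfect cube.
  y = 3: RHS = 96 is not a perfect cube.
  y = -3: RHS = -120 is not a perfect cube.
Continuing, at y = -5: RHS = -512 = (-8)³ ⇒ x = -8 works.
Searching the remaining y in |y| ≤ 45 finds no further solutions.
Collected solutions: (-2, 1), (-8, -5).

Solutions (with |y| ≤ 45): (-2, 1), (-8, -5).


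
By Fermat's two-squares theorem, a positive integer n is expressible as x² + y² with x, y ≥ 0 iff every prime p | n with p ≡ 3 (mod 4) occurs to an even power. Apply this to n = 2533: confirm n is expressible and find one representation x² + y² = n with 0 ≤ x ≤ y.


Step 1: Factor n = 2533 = 17 · 149.
Step 2: Check the mod-4 condition on each prime factor: 17 ≡ 1 (mod 4), exponent 1; 149 ≡ 1 (mod 4), exponent 1.
All primes ≡ 3 (mod 4) appear to even exponent (or don't appear), so by the two-squares theorem n IS expressible as a sum of two squares.
Step 3: Build a representation. Here n = 17 · 149 is a product of primes ≡ 1 (mod 4). Each prime p ≡ 1 (mod 4) is itself a sum of two squares; find a² by testing p − a² for a perfect square:
  17: 17 − 1² = 16 = 4² ⇒ 17 = 1² + 4².
  149: 149 − 1² = 148, 149 − 2² = 145, 149 − 3² = 140, 149 − 4² = 133, 149 − 5² = 124, 149 − 6² = 113, 149 − 7² = 100 = 10² ⇒ 149 = 7² + 10².
  Combine using the Brahmagupta–Fibonacci identity (a² + b²)(c² + d²) = (ac − bd)² + (ad + bc)² = (ac + bd)² + (ad − bc)²:
  17 · 149 = 2533: from (1² + 4²)(7² + 10²), take (1·7 − 4·10, 1·10 + 4·7) = (7 − 40, 10 + 28) = (-33, 38); dropping signs (only squares matter) gives (33, 38); check 33² + 38² = 1089 + 1444 = 2533 ✓.
Step 4: Order so x ≤ y and verify: 33² + 38² = 1089 + 1444 = 2533 = n. ✓

n = 2533 = 33² + 38² (one valid representation with x ≤ y).


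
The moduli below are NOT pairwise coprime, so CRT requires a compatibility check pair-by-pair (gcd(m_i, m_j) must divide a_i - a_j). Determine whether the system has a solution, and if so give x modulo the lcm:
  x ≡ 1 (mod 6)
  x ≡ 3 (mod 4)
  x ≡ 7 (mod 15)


Moduli 6, 4, 15 are not pairwise coprime, so CRT works modulo lcm(m_i) when all pairwise compatibility conditions hold.
Pairwise compatibility: gcd(m_i, m_j) must divide a_i - a_j for every pair.
Merge one congruence at a time:
  Start: x ≡ 1 (mod 6).
  Combine with x ≡ 3 (mod 4): gcd(6, 4) = 2; 3 - 1 = 2, which IS divisible by 2, so compatible.
    Write x = 1 + 6·t and substitute into x ≡ 3 (mod 4): 6·t ≡ 3 − 1 = 2 (mod 4).
    Divide the congruence (and modulus) by g = 2: 3·t ≡ 1 (mod 2).
    Reduce coefficients mod 2: 1·t ≡ 1 (mod 2).
    So t ≡ 1 (mod 2).
    Then x = 1 + 6·1 = 7, valid modulo lcm(6, 4) = 12: x ≡ 7 (mod 12).
  Combine with x ≡ 7 (mod 15): gcd(12, 15) = 3; 7 - 7 = 0, which IS divisible by 3, so compatible.
    Write x = 7 + 12·t and substitute into x ≡ 7 (mod 15): 12·t ≡ 7 − 7 = 0 (mod 15).
    Divide the congruence (and modulus) by g = 3: 4·t ≡ 0 (mod 5).
    The inverse of 4 mod 5 is 4 (since 4·4 = 16 = 3·5 + 1), so t ≡ 4·0 = 0 ≡ 0 (mod 5).
    Then x = 7 + 12·0 = 7, valid modulo lcm(12, 15) = 60: x ≡ 7 (mod 60).
Verify: 7 mod 6 = 1, 7 mod 4 = 3, 7 mod 15 = 7.

x ≡ 7 (mod 60).


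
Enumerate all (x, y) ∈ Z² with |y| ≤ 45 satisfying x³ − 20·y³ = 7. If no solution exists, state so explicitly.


The equation is x³ - 20y³ = 7. For fixed y, x³ = 20·y³ + 7, so a solution requires the RHS to be a perfect cube.
Strategy: iterate y from -45 to 45, compute RHS = 20·y³ + 7, and check whether it is a (positive or negative) perfect cube.
Check small values of y:
  y = 0: RHS = 7 is not a perfect cube.
  y = 1: RHS = 27 = (3)³ ⇒ x = 3 works.
  y = -1: RHS = -13 is not a perfect cube.
  y = 2: RHS = 167 is not a perfect cube.
  y = -2: RHS = -153 is not a perfect cube.
  y = 3: RHS = 547 is not a perfect cube.
  y = -3: RHS = -533 is not a perfect cube.
Continuing the search up to |y| = 45 finds no further solutions beyond those listed.
Collected solutions: (3, 1).

Solutions (with |y| ≤ 45): (3, 1).


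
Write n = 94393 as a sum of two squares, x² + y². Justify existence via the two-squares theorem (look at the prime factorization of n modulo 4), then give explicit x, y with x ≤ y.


Step 1: Factor n = 94393 = 13 · 53 · 137.
Step 2: Check the mod-4 condition on each prime factor: 13 ≡ 1 (mod 4), exponent 1; 53 ≡ 1 (mod 4), exponent 1; 137 ≡ 1 (mod 4), exponent 1.
All primes ≡ 3 (mod 4) appear to even exponent (or don't appear), so by the two-squares theorem n IS expressible as a sum of two squares.
Step 3: Build a representation. Here n = 13 · 53 · 137 is a product of primes ≡ 1 (mod 4). Each prime p ≡ 1 (mod 4) is itself a sum of two squares; find a² by testing p − a² for a perfect square:
  13: 13 − 1² = 12, 13 − 2² = 9 = 3² ⇒ 13 = 2² + 3².
  53: 53 − 1² = 52, 53 − 2² = 49 = 7² ⇒ 53 = 2² + 7².
  137: 137 − 1² = 136, 137 − 2² = 133, 137 − 3² = 128, 137 − 4² = 121 = 11² ⇒ 137 = 4² + 11².
  Combine using the Brahmagupta–Fibonacci identity (a² + b²)(c² + d²) = (ac − bd)² + (ad + bc)² = (ac + bd)² + (ad − bc)²:
  13 · 53 = 689: from (2² + 3²)(2² + 7²), take (2·2 − 3·7, 2·7 + 3·2) = (4 − 21, 14 + 6) = (-17, 20); dropping signs (only squares matter) gives (17, 20); check 17² + 20² = 289 + 400 = 689 ✓.
  689 · 137 = 94393: from (17² + 20²)(4² + 11²), take (17·4 − 20·11, 17·11 + 20·4) = (68 − 220, 187 + 80) = (-152, 267); dropping signs (only squares matter) gives (152, 267); check 152² + 267² = 23104 + 71289 = 94393 ✓.
Step 4: Order so x ≤ y and verify: 152² + 267² = 23104 + 71289 = 94393 = n. ✓

n = 94393 = 152² + 267² (one valid representation with x ≤ y).


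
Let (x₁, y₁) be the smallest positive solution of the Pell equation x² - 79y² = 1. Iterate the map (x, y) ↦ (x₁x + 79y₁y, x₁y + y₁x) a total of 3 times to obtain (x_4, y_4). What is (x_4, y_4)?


Step 1: Find the fundamental solution (x₁, y₁) of x² - 79y² = 1.
  Expand √79 as a continued fraction. a₀ = ⌊√79⌋ = 8; iterate m_{k+1} = d_k·a_k − m_k, d_{k+1} = (79 − m_{k+1}²)/d_k, a_{k+1} = ⌊(a₀ + m_{k+1})/d_{k+1}⌋ (starting m₀ = 0, d₀ = 1), with convergents p_k = a_k·p_{k-1} + p_{k-2}, q_k = a_k·q_{k-1} + q_{k-2} (p₋₁ = 1, q₋₁ = 0):
  k = 0: a₀ = 8; p₀/q₀ = 8/1; p₀² − 79·q₀² = 64 − 79 = -15.
  k = 1: m = 8, d = 15, a = ⌊(8 + 8)/15⌋ = 1; p/q = (1·8 + 1)/(1·1 + 0) = 9/1; p² − 79·q² = 81 − 79 = 2.
  k = 2: m = 7, d = 2, a = ⌊(8 + 7)/2⌋ = 7; p/q = (7·9 + 8)/(7·1 + 1) = 71/8; p² − 79·q² = 5041 − 5056 = -15.
  k = 3: m = 7, d = 15, a = ⌊(8 + 7)/15⌋ = 1; p/q = (1·71 + 9)/(1·8 + 1) = 80/9; p² − 79·q² = 6400 − 6399 = 1.
  The first convergent with p² − 79·q² = 1 gives the fundamental solution (x₁, y₁) = (80, 9).
Step 2: Apply the recurrence (x_{n+1}, y_{n+1}) = (x₁x_n + 79y₁y_n, x₁y_n + y₁x_n) repeatedly.
  From (x_1, y_1) = (80, 9): x_2 = 80·80 + 79·9·9 = 12799; y_2 = 80·9 + 9·80 = 1440.
  From (x_2, y_2) = (12799, 1440): x_3 = 80·12799 + 79·9·1440 = 2047760; y_3 = 80·1440 + 9·12799 = 230391.
  From (x_3, y_3) = (2047760, 230391): x_4 = 80·2047760 + 79·9·230391 = 327628801; y_4 = 80·230391 + 9·2047760 = 36861120.
Step 3: Verify x_4² - 79·y_4² = 107340631244697601 - 107340631244697600 = 1 (should be 1). ✓

(x_1, y_1) = (80, 9); (x_4, y_4) = (327628801, 36861120).


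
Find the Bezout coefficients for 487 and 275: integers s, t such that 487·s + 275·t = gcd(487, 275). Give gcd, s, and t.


Euclidean algorithm on (487, 275) — divide until remainder is 0:
  487 = 1 · 275 + 212
  275 = 1 · 212 + 63
  212 = 3 · 63 + 23
  63 = 2 · 23 + 17
  23 = 1 · 17 + 6
  17 = 2 · 6 + 5
  6 = 1 · 5 + 1
  5 = 5 · 1 + 0
gcd(487, 275) = 1.
Track Bezout coefficients alongside the remainders: start with r₀ = 487 = a·1 + b·0 (s = 1, t = 0) and r₁ = 275 = a·0 + b·1 (s = 0, t = 1); each new remainder r_{k+1} = r_{k-1} − q_k·r_k inherits s_{k+1} = s_{k-1} − q_k·s_k, t_{k+1} = t_{k-1} − q_k·t_k, so r_k = a·s_k + b·t_k at every step:
  q = 1: r = 212, s = 1 − 1·0 = 1, t = 0 − 1·1 = -1  (check: 487·1 + 275·(-1) = 212)
  q = 1: r = 63, s = 0 − 1·1 = -1, t = 1 − 1·(-1) = 2  (check: 487·(-1) + 275·2 = 63)
  q = 3: r = 23, s = 1 − 3·(-1) = 4, t = -1 − 3·2 = -7  (check: 487·4 + 275·(-7) = 23)
  q = 2: r = 17, s = -1 − 2·4 = -9, t = 2 − 2·(-7) = 16  (check: 487·(-9) + 275·16 = 17)
  q = 1: r = 6, s = 4 − 1·(-9) = 13, t = -7 − 1·16 = -23  (check: 487·13 + 275·(-23) = 6)
  q = 2: r = 5, s = -9 − 2·13 = -35, t = 16 − 2·(-23) = 62  (check: 487·(-35) + 275·62 = 5)
  q = 1: r = 1, s = 13 − 1·(-35) = 48, t = -23 − 1·62 = -85  (check: 487·48 + 275·(-85) = 1)
The row with r = 1 (the gcd) gives the Bezout coefficients s = 48, t = -85.
Result: 487 · (48) + 275 · (-85) = 1.

gcd(487, 275) = 1; s = 48, t = -85 (check: 487·48 + 275·(-85) = 1).


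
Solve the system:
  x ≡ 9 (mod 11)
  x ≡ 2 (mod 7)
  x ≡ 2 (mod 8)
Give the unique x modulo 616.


Moduli 11, 7, 8 are pairwise coprime; by CRT there is a unique solution modulo M = 11 · 7 · 8 = 616.
Solve pairwise, accumulating the modulus:
  Start with x ≡ 9 (mod 11).
  Combine with x ≡ 2 (mod 7): since gcd(11, 7) = 1, we get a unique residue mod 77.
    Write x = 9 + 11·t and substitute into x ≡ 2 (mod 7): 11·t ≡ 2 − 9 = -7 (mod 7).
    Reduce coefficients mod 7: 4·t ≡ 0 (mod 7).
    The inverse of 4 mod 7 is 2 (since 4·2 = 8 = 1·7 + 1), so t ≡ 2·0 = 0 ≡ 0 (mod 7).
    Then x = 9 + 11·0 = 9, valid modulo lcm(11, 7) = 77: x ≡ 9 (mod 77).
  Combine with x ≡ 2 (mod 8): since gcd(77, 8) = 1, we get a unique residue mod 616.
    Write x = 9 + 77·t and substitute into x ≡ 2 (mod 8): 77·t ≡ 2 − 9 = -7 (mod 8).
    Reduce coefficients mod 8: 5·t ≡ 1 (mod 8).
    The inverse of 5 mod 8 is 5 (since 5·5 = 25 = 3·8 + 1), so t ≡ 5·1 = 5 ≡ 5 (mod 8).
    Then x = 9 + 77·5 = 394, valid modulo lcm(77, 8) = 616: x ≡ 394 (mod 616).
Verify: 394 mod 11 = 9 ✓, 394 mod 7 = 2 ✓, 394 mod 8 = 2 ✓.

x ≡ 394 (mod 616).


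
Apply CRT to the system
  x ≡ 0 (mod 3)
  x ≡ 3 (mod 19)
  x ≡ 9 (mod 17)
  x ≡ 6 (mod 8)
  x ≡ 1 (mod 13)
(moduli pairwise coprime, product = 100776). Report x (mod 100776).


Product of moduli M = 3 · 19 · 17 · 8 · 13 = 100776.
Merge one congruence at a time:
  Start: x ≡ 0 (mod 3).
  Combine with x ≡ 3 (mod 19); new modulus lcm = 57.
    Write x = 0 + 3·t and substitute into x ≡ 3 (mod 19): 3·t ≡ 3 − 0 = 3 (mod 19).
    The inverse of 3 mod 19 is 13 (since 3·13 = 39 = 2·19 + 1), so t ≡ 13·3 = 39 ≡ 1 (mod 19).
    Then x = 0 + 3·1 = 3, valid modulo lcm(3, 19) = 57: x ≡ 3 (mod 57).
  Combine with x ≡ 9 (mod 17); new modulus lcm = 969.
    Write x = 3 + 57·t and substitute into x ≡ 9 (mod 17): 57·t ≡ 9 − 3 = 6 (mod 17).
    Reduce coefficients mod 17: 6·t ≡ 6 (mod 17).
    The inverse of 6 mod 17 is 3 (since 6·3 = 18 = 1·17 + 1), so t ≡ 3·6 = 18 ≡ 1 (mod 17).
    Then x = 3 + 57·1 = 60, valid modulo lcm(57, 17) = 969: x ≡ 60 (mod 969).
  Combine with x ≡ 6 (mod 8); new modulus lcm = 7752.
    Write x = 60 + 969·t and substitute into x ≡ 6 (mod 8): 969·t ≡ 6 − 60 = -54 (mod 8).
    Reduce coefficients mod 8: 1·t ≡ 2 (mod 8).
    So t ≡ 2 (mod 8).
    Then x = 60 + 969·2 = 1998, valid modulo lcm(969, 8) = 7752: x ≡ 1998 (mod 7752).
  Combine with x ≡ 1 (mod 13); new modulus lcm = 100776.
    Write x = 1998 + 7752·t and substitute into x ≡ 1 (mod 13): 7752·t ≡ 1 − 1998 = -1997 (mod 13).
    Reduce coefficients mod 13: 4·t ≡ 5 (mod 13).
    The inverse of 4 mod 13 is 10 (since 4·10 = 40 = 3·13 + 1), so t ≡ 10·5 = 50 ≡ 11 (mod 13).
    Then x = 1998 + 7752·11 = 87270, valid modulo lcm(7752, 13) = 100776: x ≡ 87270 (mod 100776).
Verify against each original: 87270 mod 3 = 0, 87270 mod 19 = 3, 87270 mod 17 = 9, 87270 mod 8 = 6, 87270 mod 13 = 1.

x ≡ 87270 (mod 100776).


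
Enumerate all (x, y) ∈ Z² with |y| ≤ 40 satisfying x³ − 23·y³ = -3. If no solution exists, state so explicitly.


The equation is x³ - 23y³ = -3. For fixed y, x³ = 23·y³ − 3, so a solution requires the RHS to be a perfect cube.
Strategy: iterate y from -40 to 40, compute RHS = 23·y³ − 3, and check whether it is a (positive or negative) perfect cube.
Check small values of y:
  y = 0: RHS = -3 is not a perfect cube.
  y = 1: RHS = 20 is not a perfect cube.
  y = -1: RHS = -26 is not a perfect cube.
  y = 2: RHS = 181 is not a perfect cube.
  y = -2: RHS = -187 is not a perfect cube.
  y = 3: RHS = 618 is not a perfect cube.
  y = -3: RHS = -624 is not a perfect cube.
Continuing the search up to |y| = 40 finds no solutions either.
No (x, y) in the scanned range satisfies the equation.

No integer solutions with |y| ≤ 40.


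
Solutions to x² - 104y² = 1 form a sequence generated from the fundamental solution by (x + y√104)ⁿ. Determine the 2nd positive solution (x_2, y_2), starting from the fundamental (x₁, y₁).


Step 1: Find the fundamental solution (x₁, y₁) of x² - 104y² = 1.
  Expand √104 as a continued fraction. a₀ = ⌊√104⌋ = 10; iterate m_{k+1} = d_k·a_k − m_k, d_{k+1} = (104 − m_{k+1}²)/d_k, a_{k+1} = ⌊(a₀ + m_{k+1})/d_{k+1}⌋ (starting m₀ = 0, d₀ = 1), with convergents p_k = a_k·p_{k-1} + p_{k-2}, q_k = a_k·q_{k-1} + q_{k-2} (p₋₁ = 1, q₋₁ = 0):
  k = 0: a₀ = 10; p₀/q₀ = 10/1; p₀² − 104·q₀² = 100 − 104 = -4.
  k = 1: m = 10, d = 4, a = ⌊(10 + 10)/4⌋ = 5; p/q = (5·10 + 1)/(5·1 + 0) = 51/5; p² − 104·q² = 2601 − 2600 = 1.
  The first convergent with p² − 104·q² = 1 gives the fundamental solution (x₁, y₁) = (51, 5).
Step 2: Apply the recurrence (x_{n+1}, y_{n+1}) = (x₁x_n + 104y₁y_n, x₁y_n + y₁x_n) repeatedly.
  From (x_1, y_1) = (51, 5): x_2 = 51·51 + 104·5·5 = 5201; y_2 = 51·5 + 5·51 = 510.
Step 3: Verify x_2² - 104·y_2² = 27050401 - 27050400 = 1 (should be 1). ✓

(x_1, y_1) = (51, 5); (x_2, y_2) = (5201, 510).


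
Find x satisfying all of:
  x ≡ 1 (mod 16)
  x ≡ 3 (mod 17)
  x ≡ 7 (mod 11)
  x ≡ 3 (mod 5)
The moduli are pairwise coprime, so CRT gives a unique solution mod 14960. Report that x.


Product of moduli M = 16 · 17 · 11 · 5 = 14960.
Merge one congruence at a time:
  Start: x ≡ 1 (mod 16).
  Combine with x ≡ 3 (mod 17); new modulus lcm = 272.
    Write x = 1 + 16·t and substitute into x ≡ 3 (mod 17): 16·t ≡ 3 − 1 = 2 (mod 17).
    The inverse of 16 mod 17 is 16 (since 16·16 = 256 = 15·17 + 1), so t ≡ 16·2 = 32 ≡ 15 (mod 17).
    Then x = 1 + 16·15 = 241, valid modulo lcm(16, 17) = 272: x ≡ 241 (mod 272).
  Combine with x ≡ 7 (mod 11); new modulus lcm = 2992.
    Write x = 241 + 272·t and substitute into x ≡ 7 (mod 11): 272·t ≡ 7 − 241 = -234 (mod 11).
    Reduce coefficients mod 11: 8·t ≡ 8 (mod 11).
    The inverse of 8 mod 11 is 7 (since 8·7 = 56 = 5·11 + 1), so t ≡ 7·8 = 56 ≡ 1 (mod 11).
    Then x = 241 + 272·1 = 513, valid modulo lcm(272, 11) = 2992: x ≡ 513 (mod 2992).
  Combine with x ≡ 3 (mod 5); new modulus lcm = 14960.
    Write x = 513 + 2992·t and substitute into x ≡ 3 (mod 5): 2992·t ≡ 3 − 513 = -510 (mod 5).
    Reduce coefficients mod 5: 2·t ≡ 0 (mod 5).
    The inverse of 2 mod 5 is 3 (since 2·3 = 6 = 1·5 + 1), so t ≡ 3·0 = 0 ≡ 0 (mod 5).
    Then x = 513 + 2992·0 = 513, valid modulo lcm(2992, 5) = 14960: x ≡ 513 (mod 14960).
Verify against each original: 513 mod 16 = 1, 513 mod 17 = 3, 513 mod 11 = 7, 513 mod 5 = 3.

x ≡ 513 (mod 14960).


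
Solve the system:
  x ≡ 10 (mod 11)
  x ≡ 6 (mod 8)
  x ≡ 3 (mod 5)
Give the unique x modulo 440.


Moduli 11, 8, 5 are pairwise coprime; by CRT there is a unique solution modulo M = 11 · 8 · 5 = 440.
Solve pairwise, accumulating the modulus:
  Start with x ≡ 10 (mod 11).
  Combine with x ≡ 6 (mod 8): since gcd(11, 8) = 1, we get a unique residue mod 88.
    Write x = 10 + 11·t and substitute into x ≡ 6 (mod 8): 11·t ≡ 6 − 10 = -4 (mod 8).
    Reduce coefficients mod 8: 3·t ≡ 4 (mod 8).
    The inverse of 3 mod 8 is 3 (since 3·3 = 9 = 1·8 + 1), so t ≡ 3·4 = 12 ≡ 4 (mod 8).
    Then x = 10 + 11·4 = 54, valid modulo lcm(11, 8) = 88: x ≡ 54 (mod 88).
  Combine with x ≡ 3 (mod 5): since gcd(88, 5) = 1, we get a unique residue mod 440.
    Write x = 54 + 88·t and substitute into x ≡ 3 (mod 5): 88·t ≡ 3 − 54 = -51 (mod 5).
    Reduce coefficients mod 5: 3·t ≡ 4 (mod 5).
    The inverse of 3 mod 5 is 2 (since 3·2 = 6 = 1·5 + 1), so t ≡ 2·4 = 8 ≡ 3 (mod 5).
    Then x = 54 + 88·3 = 318, valid modulo lcm(88, 5) = 440: x ≡ 318 (mod 440).
Verify: 318 mod 11 = 10 ✓, 318 mod 8 = 6 ✓, 318 mod 5 = 3 ✓.

x ≡ 318 (mod 440).


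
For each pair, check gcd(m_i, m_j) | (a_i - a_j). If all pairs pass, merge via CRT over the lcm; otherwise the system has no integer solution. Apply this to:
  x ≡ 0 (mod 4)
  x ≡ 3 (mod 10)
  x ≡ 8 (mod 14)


Moduli 4, 10, 14 are not pairwise coprime, so CRT works modulo lcm(m_i) when all pairwise compatibility conditions hold.
Pairwise compatibility: gcd(m_i, m_j) must divide a_i - a_j for every pair.
Merge one congruence at a time:
  Start: x ≡ 0 (mod 4).
  Combine with x ≡ 3 (mod 10): gcd(4, 10) = 2, and 3 - 0 = 3 is NOT divisible by 2.
    ⇒ system is inconsistent (no integer solution).

No solution (the system is inconsistent).


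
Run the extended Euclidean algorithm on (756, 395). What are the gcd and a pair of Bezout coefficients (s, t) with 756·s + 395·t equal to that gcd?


Euclidean algorithm on (756, 395) — divide until remainder is 0:
  756 = 1 · 395 + 361
  395 = 1 · 361 + 34
  361 = 10 · 34 + 21
  34 = 1 · 21 + 13
  21 = 1 · 13 + 8
  13 = 1 · 8 + 5
  8 = 1 · 5 + 3
  5 = 1 · 3 + 2
  3 = 1 · 2 + 1
  2 = 2 · 1 + 0
gcd(756, 395) = 1.
Track Bezout coefficients alongside the remainders: start with r₀ = 756 = a·1 + b·0 (s = 1, t = 0) and r₁ = 395 = a·0 + b·1 (s = 0, t = 1); each new remainder r_{k+1} = r_{k-1} − q_k·r_k inherits s_{k+1} = s_{k-1} − q_k·s_k, t_{k+1} = t_{k-1} − q_k·t_k, so r_k = a·s_k + b·t_k at every step:
  q = 1: r = 361, s = 1 − 1·0 = 1, t = 0 − 1·1 = -1  (check: 756·1 + 395·(-1) = 361)
  q = 1: r = 34, s = 0 − 1·1 = -1, t = 1 − 1·(-1) = 2  (check: 756·(-1) + 395·2 = 34)
  q = 10: r = 21, s = 1 − 10·(-1) = 11, t = -1 − 10·2 = -21  (check: 756·11 + 395·(-21) = 21)
  q = 1: r = 13, s = -1 − 1·11 = -12, t = 2 − 1·(-21) = 23  (check: 756·(-12) + 395·23 = 13)
  q = 1: r = 8, s = 11 − 1·(-12) = 23, t = -21 − 1·23 = -44  (check: 756·23 + 395·(-44) = 8)
  q = 1: r = 5, s = -12 − 1·23 = -35, t = 23 − 1·(-44) = 67  (check: 756·(-35) + 395·67 = 5)
  q = 1: r = 3, s = 23 − 1·(-35) = 58, t = -44 − 1·67 = -111  (check: 756·58 + 395·(-111) = 3)
  q = 1: r = 2, s = -35 − 1·58 = -93, t = 67 − 1·(-111) = 178  (check: 756·(-93) + 395·178 = 2)
  q = 1: r = 1, s = 58 − 1·(-93) = 151, t = -111 − 1·178 = -289  (check: 756·151 + 395·(-289) = 1)
The row with r = 1 (the gcd) gives the Bezout coefficients s = 151, t = -289.
Result: 756 · (151) + 395 · (-289) = 1.

gcd(756, 395) = 1; s = 151, t = -289 (check: 756·151 + 395·(-289) = 1).


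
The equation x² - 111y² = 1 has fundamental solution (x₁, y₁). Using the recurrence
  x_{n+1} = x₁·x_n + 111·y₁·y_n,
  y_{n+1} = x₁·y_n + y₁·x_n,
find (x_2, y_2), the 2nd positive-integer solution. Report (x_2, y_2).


Step 1: Find the fundamental solution (x₁, y₁) of x² - 111y² = 1.
  Expand √111 as a continued fraction. a₀ = ⌊√111⌋ = 10; iterate m_{k+1} = d_k·a_k − m_k, d_{k+1} = (111 − m_{k+1}²)/d_k, a_{k+1} = ⌊(a₀ + m_{k+1})/d_{k+1}⌋ (starting m₀ = 0, d₀ = 1), with convergents p_k = a_k·p_{k-1} + p_{k-2}, q_k = a_k·q_{k-1} + q_{k-2} (p₋₁ = 1, q₋₁ = 0):
  k = 0: a₀ = 10; p₀/q₀ = 10/1; p₀² − 111·q₀² = 100 − 111 = -11.
  k = 1: m = 10, d = 11, a = ⌊(10 + 10)/11⌋ = 1; p/q = (1·10 + 1)/(1·1 + 0) = 11/1; p² − 111·q² = 121 − 111 = 10.
  k = 2: m = 1, d = 10, a = ⌊(10 + 1)/10⌋ = 1; p/q = (1·11 + 10)/(1·1 + 1) = 21/2; p² − 111·q² = 441 − 444 = -3.
  k = 3: m = 9, d = 3, a = ⌊(10 + 9)/3⌋ = 6; p/q = (6·21 + 11)/(6·2 + 1) = 137/13; p² − 111·q² = 18769 − 18759 = 10.
  k = 4: m = 9, d = 10, a = ⌊(10 + 9)/10⌋ = 1; p/q = (1·137 + 21)/(1·13 + 2) = 158/15; p² − 111·q² = 24964 − 24975 = -11.
  k = 5: m = 1, d = 11, a = ⌊(10 + 1)/11⌋ = 1; p/q = (1·158 + 137)/(1·15 + 13) = 295/28; p² − 111·q² = 87025 − 87024 = 1.
  The first convergent with p² − 111·q² = 1 gives the fundamental solution (x₁, y₁) = (295, 28).
Step 2: Apply the recurrence (x_{n+1}, y_{n+1}) = (x₁x_n + 111y₁y_n, x₁y_n + y₁x_n) repeatedly.
  From (x_1, y_1) = (295, 28): x_2 = 295·295 + 111·28·28 = 174049; y_2 = 295·28 + 28·295 = 16520.
Step 3: Verify x_2² - 111·y_2² = 30293054401 - 30293054400 = 1 (should be 1). ✓

(x_1, y_1) = (295, 28); (x_2, y_2) = (174049, 16520).


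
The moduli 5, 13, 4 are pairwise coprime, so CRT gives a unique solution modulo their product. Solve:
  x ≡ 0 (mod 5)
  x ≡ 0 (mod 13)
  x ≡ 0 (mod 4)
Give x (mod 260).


Moduli 5, 13, 4 are pairwise coprime; by CRT there is a unique solution modulo M = 5 · 13 · 4 = 260.
Solve pairwise, accumulating the modulus:
  Start with x ≡ 0 (mod 5).
  Combine with x ≡ 0 (mod 13): since gcd(5, 13) = 1, we get a unique residue mod 65.
    Write x = 0 + 5·t and substitute into x ≡ 0 (mod 13): 5·t ≡ 0 − 0 = 0 (mod 13).
    The inverse of 5 mod 13 is 8 (since 5·8 = 40 = 3·13 + 1), so t ≡ 8·0 = 0 ≡ 0 (mod 13).
    Then x = 0 + 5·0 = 0, valid modulo lcm(5, 13) = 65: x ≡ 0 (mod 65).
  Combine with x ≡ 0 (mod 4): since gcd(65, 4) = 1, we get a unique residue mod 260.
    Write x = 0 + 65·t and substitute into x ≡ 0 (mod 4): 65·t ≡ 0 − 0 = 0 (mod 4).
    Reduce coefficients mod 4: 1·t ≡ 0 (mod 4).
    So t ≡ 0 (mod 4).
    Then x = 0 + 65·0 = 0, valid modulo lcm(65, 4) = 260: x ≡ 0 (mod 260).
Verify: 0 mod 5 = 0 ✓, 0 mod 13 = 0 ✓, 0 mod 4 = 0 ✓.

x ≡ 0 (mod 260).


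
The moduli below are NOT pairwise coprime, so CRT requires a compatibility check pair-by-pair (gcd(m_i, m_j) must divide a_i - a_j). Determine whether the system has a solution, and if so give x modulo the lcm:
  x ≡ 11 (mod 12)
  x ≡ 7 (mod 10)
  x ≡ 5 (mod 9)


Moduli 12, 10, 9 are not pairwise coprime, so CRT works modulo lcm(m_i) when all pairwise compatibility conditions hold.
Pairwise compatibility: gcd(m_i, m_j) must divide a_i - a_j for every pair.
Merge one congruence at a time:
  Start: x ≡ 11 (mod 12).
  Combine with x ≡ 7 (mod 10): gcd(12, 10) = 2; 7 - 11 = -4, which IS divisible by 2, so compatible.
    Write x = 11 + 12·t and substitute into x ≡ 7 (mod 10): 12·t ≡ 7 − 11 = -4 (mod 10).
    Divide the congruence (and modulus) by g = 2: 6·t ≡ -2 (mod 5).
    Reduce coefficients mod 5: 1·t ≡ 3 (mod 5).
    So t ≡ 3 (mod 5).
    Then x = 11 + 12·3 = 47, valid modulo lcm(12, 10) = 60: x ≡ 47 (mod 60).
  Combine with x ≡ 5 (mod 9): gcd(60, 9) = 3; 5 - 47 = -42, which IS divisible by 3, so compatible.
    Write x = 47 + 60·t and substitute into x ≡ 5 (mod 9): 60·t ≡ 5 − 47 = -42 (mod 9).
    Divide the congruence (and modulus) by g = 3: 20·t ≡ -14 (mod 3).
    Reduce coefficients mod 3: 2·t ≡ 1 (mod 3).
    The inverse of 2 mod 3 is 2 (since 2·2 = 4 = 1·3 + 1), so t ≡ 2·1 = 2 ≡ 2 (mod 3).
    Then x = 47 + 60·2 = 167, valid modulo lcm(60, 9) = 180: x ≡ 167 (mod 180).
Verify: 167 mod 12 = 11, 167 mod 10 = 7, 167 mod 9 = 5.

x ≡ 167 (mod 180).


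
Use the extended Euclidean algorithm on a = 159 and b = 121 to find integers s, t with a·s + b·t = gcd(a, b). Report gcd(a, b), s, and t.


Euclidean algorithm on (159, 121) — divide until remainder is 0:
  159 = 1 · 121 + 38
  121 = 3 · 38 + 7
  38 = 5 · 7 + 3
  7 = 2 · 3 + 1
  3 = 3 · 1 + 0
gcd(159, 121) = 1.
Track Bezout coefficients alongside the remainders: start with r₀ = 159 = a·1 + b·0 (s = 1, t = 0) and r₁ = 121 = a·0 + b·1 (s = 0, t = 1); each new remainder r_{k+1} = r_{k-1} − q_k·r_k inherits s_{k+1} = s_{k-1} − q_k·s_k, t_{k+1} = t_{k-1} − q_k·t_k, so r_k = a·s_k + b·t_k at every step:
  q = 1: r = 38, s = 1 − 1·0 = 1, t = 0 − 1·1 = -1  (check: 159·1 + 121·(-1) = 38)
  q = 3: r = 7, s = 0 − 3·1 = -3, t = 1 − 3·(-1) = 4  (check: 159·(-3) + 121·4 = 7)
  q = 5: r = 3, s = 1 − 5·(-3) = 16, t = -1 − 5·4 = -21  (check: 159·16 + 121·(-21) = 3)
  q = 2: r = 1, s = -3 − 2·16 = -35, t = 4 − 2·(-21) = 46  (check: 159·(-35) + 121·46 = 1)
The row with r = 1 (the gcd) gives the Bezout coefficients s = -35, t = 46.
Result: 159 · (-35) + 121 · (46) = 1.

gcd(159, 121) = 1; s = -35, t = 46 (check: 159·(-35) + 121·46 = 1).


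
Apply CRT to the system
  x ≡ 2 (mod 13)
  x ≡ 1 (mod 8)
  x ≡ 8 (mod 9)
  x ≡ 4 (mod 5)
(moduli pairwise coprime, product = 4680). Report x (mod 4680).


Product of moduli M = 13 · 8 · 9 · 5 = 4680.
Merge one congruence at a time:
  Start: x ≡ 2 (mod 13).
  Combine with x ≡ 1 (mod 8); new modulus lcm = 104.
    Write x = 2 + 13·t and substitute into x ≡ 1 (mod 8): 13·t ≡ 1 − 2 = -1 (mod 8).
    Reduce coefficients mod 8: 5·t ≡ 7 (mod 8).
    The inverse of 5 mod 8 is 5 (since 5·5 = 25 = 3·8 + 1), so t ≡ 5·7 = 35 ≡ 3 (mod 8).
    Then x = 2 + 13·3 = 41, valid modulo lcm(13, 8) = 104: x ≡ 41 (mod 104).
  Combine with x ≡ 8 (mod 9); new modulus lcm = 936.
    Write x = 41 + 104·t and substitute into x ≡ 8 (mod 9): 104·t ≡ 8 − 41 = -33 (mod 9).
    Reduce coefficients mod 9: 5·t ≡ 3 (mod 9).
    The inverse of 5 mod 9 is 2 (since 5·2 = 10 = 1·9 + 1), so t ≡ 2·3 = 6 ≡ 6 (mod 9).
    Then x = 41 + 104·6 = 665, valid modulo lcm(104, 9) = 936: x ≡ 665 (mod 936).
  Combine with x ≡ 4 (mod 5); new modulus lcm = 4680.
    Write x = 665 + 936·t and substitute into x ≡ 4 (mod 5): 936·t ≡ 4 − 665 = -661 (mod 5).
    Reduce coefficients mod 5: 1·t ≡ 4 (mod 5).
    So t ≡ 4 (mod 5).
    Then x = 665 + 936·4 = 4409, valid modulo lcm(936, 5) = 4680: x ≡ 4409 (mod 4680).
Verify against each original: 4409 mod 13 = 2, 4409 mod 8 = 1, 4409 mod 9 = 8, 4409 mod 5 = 4.

x ≡ 4409 (mod 4680).


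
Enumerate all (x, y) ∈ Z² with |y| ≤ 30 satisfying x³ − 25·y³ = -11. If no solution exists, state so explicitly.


The equation is x³ - 25y³ = -11. For fixed y, x³ = 25·y³ − 11, so a solution requires the RHS to be a perfect cube.
Strategy: iterate y from -30 to 30, compute RHS = 25·y³ − 11, and check whether it is a (positive or negative) perfect cube.
Check small values of y:
  y = 0: RHS = -11 is not a perfect cube.
  y = 1: RHS = 14 is not a perfect cube.
  y = -1: RHS = -36 is not a perfect cube.
  y = 2: RHS = 189 is not a perfect cube.
  y = -2: RHS = -211 is not a perfect cube.
  y = 3: RHS = 664 is not a perfect cube.
  y = -3: RHS = -686 is not a perfect cube.
Continuing the search up to |y| = 30 finds no solutions either.
No (x, y) in the scanned range satisfies the equation.

No integer solutions with |y| ≤ 30.


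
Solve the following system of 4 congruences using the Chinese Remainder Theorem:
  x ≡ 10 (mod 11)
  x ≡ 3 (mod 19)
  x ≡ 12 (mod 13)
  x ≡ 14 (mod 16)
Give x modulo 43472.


Product of moduli M = 11 · 19 · 13 · 16 = 43472.
Merge one congruence at a time:
  Start: x ≡ 10 (mod 11).
  Combine with x ≡ 3 (mod 19); new modulus lcm = 209.
    Write x = 10 + 11·t and substitute into x ≡ 3 (mod 19): 11·t ≡ 3 − 10 = -7 (mod 19).
    Reduce coefficients mod 19: 11·t ≡ 12 (mod 19).
    The inverse of 11 mod 19 is 7 (since 11·7 = 77 = 4·19 + 1), so t ≡ 7·12 = 84 ≡ 8 (mod 19).
    Then x = 10 + 11·8 = 98, valid modulo lcm(11, 19) = 209: x ≡ 98 (mod 209).
  Combine with x ≡ 12 (mod 13); new modulus lcm = 2717.
    Write x = 98 + 209·t and substitute into x ≡ 12 (mod 13): 209·t ≡ 12 − 98 = -86 (mod 13).
    Reduce coefficients mod 13: 1·t ≡ 5 (mod 13).
    So t ≡ 5 (mod 13).
    Then x = 98 + 209·5 = 1143, valid modulo lcm(209, 13) = 2717: x ≡ 1143 (mod 2717).
  Combine with x ≡ 14 (mod 16); new modulus lcm = 43472.
    Write x = 1143 + 2717·t and substitute into x ≡ 14 (mod 16): 2717·t ≡ 14 − 1143 = -1129 (mod 16).
    Reduce coefficients mod 16: 13·t ≡ 7 (mod 16).
    The inverse of 13 mod 16 is 5 (since 13·5 = 65 = 4·16 + 1), so t ≡ 5·7 = 35 ≡ 3 (mod 16).
    Then x = 1143 + 2717·3 = 9294, valid modulo lcm(2717, 16) = 43472: x ≡ 9294 (mod 43472).
Verify against each original: 9294 mod 11 = 10, 9294 mod 19 = 3, 9294 mod 13 = 12, 9294 mod 16 = 14.

x ≡ 9294 (mod 43472).


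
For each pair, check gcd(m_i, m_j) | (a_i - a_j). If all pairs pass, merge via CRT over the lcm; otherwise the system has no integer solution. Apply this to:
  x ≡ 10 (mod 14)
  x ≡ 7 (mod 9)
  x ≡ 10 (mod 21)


Moduli 14, 9, 21 are not pairwise coprime, so CRT works modulo lcm(m_i) when all pairwise compatibility conditions hold.
Pairwise compatibility: gcd(m_i, m_j) must divide a_i - a_j for every pair.
Merge one congruence at a time:
  Start: x ≡ 10 (mod 14).
  Combine with x ≡ 7 (mod 9): gcd(14, 9) = 1; 7 - 10 = -3, which IS divisible by 1, so compatible.
    Write x = 10 + 14·t and substitute into x ≡ 7 (mod 9): 14·t ≡ 7 − 10 = -3 (mod 9).
    Reduce coefficients mod 9: 5·t ≡ 6 (mod 9).
    The inverse of 5 mod 9 is 2 (since 5·2 = 10 = 1·9 + 1), so t ≡ 2·6 = 12 ≡ 3 (mod 9).
    Then x = 10 + 14·3 = 52, valid modulo lcm(14, 9) = 126: x ≡ 52 (mod 126).
  Combine with x ≡ 10 (mod 21): gcd(126, 21) = 21; 10 - 52 = -42, which IS divisible by 21, so compatible.
    Write x = 52 + 126·t and substitute into x ≡ 10 (mod 21): 126·t ≡ 10 − 52 = -42 (mod 21).
    Divide the congruence (and modulus) by g = 21: 6·t ≡ -2 (mod 1).
    Modulo 1 every t works; take t = 0.
    Then x = 52 + 126·0 = 52, valid modulo lcm(126, 21) = 126: x ≡ 52 (mod 126).
Verify: 52 mod 14 = 10, 52 mod 9 = 7, 52 mod 21 = 10.

x ≡ 52 (mod 126).
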